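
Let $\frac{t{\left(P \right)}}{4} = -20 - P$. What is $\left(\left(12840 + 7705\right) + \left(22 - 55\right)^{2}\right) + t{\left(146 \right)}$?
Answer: $20970$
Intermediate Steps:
$t{\left(P \right)} = -80 - 4 P$ ($t{\left(P \right)} = 4 \left(-20 - P\right) = -80 - 4 P$)
$\left(\left(12840 + 7705\right) + \left(22 - 55\right)^{2}\right) + t{\left(146 \right)} = \left(\left(12840 + 7705\right) + \left(22 - 55\right)^{2}\right) - 664 = \left(20545 + \left(-33\right)^{2}\right) - 664 = \left(20545 + 1089\right) - 664 = 21634 - 664 = 20970$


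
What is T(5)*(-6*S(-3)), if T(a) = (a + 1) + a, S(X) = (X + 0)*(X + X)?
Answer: -1188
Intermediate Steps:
S(X) = 2*X² (S(X) = X*(2*X) = 2*X²)
T(a) = 1 + 2*a (T(a) = (1 + a) + a = 1 + 2*a)
T(5)*(-6*S(-3)) = (1 + 2*5)*(-12*(-3)²) = (1 + 10)*(-12*9) = 11*(-6*18) = 11*(-108) = -1188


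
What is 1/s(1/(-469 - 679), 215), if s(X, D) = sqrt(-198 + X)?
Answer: -2*I*sqrt(386015)/17485 ≈ -0.071067*I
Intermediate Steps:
1/s(1/(-469 - 679), 215) = 1/(sqrt(-198 + 1/(-469 - 679))) = 1/(sqrt(-198 + 1/(-1148))) = 1/(sqrt(-198 - 1/1148)) = 1/(sqrt(-227305/1148)) = 1/(13*I*sqrt(386015)/574) = -2*I*sqrt(386015)/17485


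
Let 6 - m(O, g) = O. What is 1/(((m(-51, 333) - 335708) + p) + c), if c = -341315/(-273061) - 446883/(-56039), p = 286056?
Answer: -15302065379/758764779201357 ≈ -2.0167e-5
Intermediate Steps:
m(O, g) = 6 - O
c = 141153270148/15302065379 (c = -341315*(-1/273061) - 446883*(-1/56039) = 341315/273061 + 446883/56039 = 141153270148/15302065379 ≈ 9.2245)
1/(((m(-51, 333) - 335708) + p) + c) = 1/((((6 - 1*(-51)) - 335708) + 286056) + 141153270148/15302065379) = 1/((((6 + 51) - 335708) + 286056) + 141153270148/15302065379) = 1/(((57 - 335708) + 286056) + 141153270148/15302065379) = 1/((-335651 + 286056) + 141153270148/15302065379) = 1/(-49595 + 141153270148/15302065379) = 1/(-758764779201357/15302065379) = -15302065379/758764779201357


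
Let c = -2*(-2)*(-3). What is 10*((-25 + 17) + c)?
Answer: -200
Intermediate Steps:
c = -12 (c = 4*(-3) = -12)
10*((-25 + 17) + c) = 10*((-25 + 17) - 12) = 10*(-8 - 12) = 10*(-20) = -200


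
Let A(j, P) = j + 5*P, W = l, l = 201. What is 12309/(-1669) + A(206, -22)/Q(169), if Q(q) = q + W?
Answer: -2197053/308765 ≈ -7.1156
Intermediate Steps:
W = 201
Q(q) = 201 + q (Q(q) = q + 201 = 201 + q)
12309/(-1669) + A(206, -22)/Q(169) = 12309/(-1669) + (206 + 5*(-22))/(201 + 169) = 12309*(-1/1669) + (206 - 110)/370 = -12309/1669 + 96*(1/370) = -12309/1669 + 48/185 = -2197053/308765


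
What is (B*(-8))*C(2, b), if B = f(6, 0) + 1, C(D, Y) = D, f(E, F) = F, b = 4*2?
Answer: -16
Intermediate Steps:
b = 8
B = 1 (B = 0 + 1 = 1)
(B*(-8))*C(2, b) = (1*(-8))*2 = -8*2 = -16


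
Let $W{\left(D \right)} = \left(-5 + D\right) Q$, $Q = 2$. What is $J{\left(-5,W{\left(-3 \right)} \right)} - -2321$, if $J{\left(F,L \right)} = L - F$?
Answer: $2310$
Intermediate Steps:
$W{\left(D \right)} = -10 + 2 D$ ($W{\left(D \right)} = \left(-5 + D\right) 2 = -10 + 2 D$)
$J{\left(-5,W{\left(-3 \right)} \right)} - -2321 = \left(\left(-10 + 2 \left(-3\right)\right) - -5\right) - -2321 = \left(\left(-10 - 6\right) + 5\right) + 2321 = \left(-16 + 5\right) + 2321 = -11 + 2321 = 2310$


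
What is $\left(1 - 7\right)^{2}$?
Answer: $36$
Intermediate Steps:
$\left(1 - 7\right)^{2} = \left(-6\right)^{2} = 36$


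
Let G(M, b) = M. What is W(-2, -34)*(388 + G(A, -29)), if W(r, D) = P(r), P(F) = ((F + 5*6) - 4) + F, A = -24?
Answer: 8008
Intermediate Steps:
P(F) = 26 + 2*F (P(F) = ((F + 30) - 4) + F = ((30 + F) - 4) + F = (26 + F) + F = 26 + 2*F)
W(r, D) = 26 + 2*r
W(-2, -34)*(388 + G(A, -29)) = (26 + 2*(-2))*(388 - 24) = (26 - 4)*364 = 22*364 = 8008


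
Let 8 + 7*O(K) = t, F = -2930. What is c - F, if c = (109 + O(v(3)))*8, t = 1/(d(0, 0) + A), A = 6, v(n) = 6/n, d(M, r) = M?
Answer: 79654/21 ≈ 3793.0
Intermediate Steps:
t = ⅙ (t = 1/(0 + 6) = 1/6 = ⅙ ≈ 0.16667)
O(K) = -47/42 (O(K) = -8/7 + (⅐)*(⅙) = -8/7 + 1/42 = -47/42)
c = 18124/21 (c = (109 - 47/42)*8 = (4531/42)*8 = 18124/21 ≈ 863.05)
c - F = 18124/21 - 1*(-2930) = 18124/21 + 2930 = 79654/21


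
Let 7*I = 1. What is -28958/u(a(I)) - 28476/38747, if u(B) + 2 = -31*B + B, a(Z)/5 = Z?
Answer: 3924789659/3177254 ≈ 1235.3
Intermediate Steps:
I = ⅐ (I = (⅐)*1 = ⅐ ≈ 0.14286)
a(Z) = 5*Z
u(B) = -2 - 30*B (u(B) = -2 + (-31*B + B) = -2 - 30*B)
-28958/u(a(I)) - 28476/38747 = -28958/(-2 - 150/7) - 28476/38747 = -28958/(-164/7) - 28476/38747 = -28958*(-7/164) - 28476/38747 = 101353/82 - 28476/38747 = 3924789659/3177254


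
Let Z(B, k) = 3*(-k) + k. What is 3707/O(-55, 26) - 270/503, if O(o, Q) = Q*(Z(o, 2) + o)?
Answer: -2278801/771602 ≈ -2.9533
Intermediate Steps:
Z(B, k) = -2*k (Z(B, k) = -3*k + k = -2*k)
O(o, Q) = Q*(-4 + o) (O(o, Q) = Q*(-2*2 + o) = Q*(-4 + o))
3707/O(-55, 26) - 270/503 = 3707/((26*(-4 - 55))) - 270/503 = 3707/((26*(-59))) - 270*1/503 = 3707/(-1534) - 270/503 = 3707*(-1/1534) - 270/503 = -3707/1534 - 270/503 = -2278801/771602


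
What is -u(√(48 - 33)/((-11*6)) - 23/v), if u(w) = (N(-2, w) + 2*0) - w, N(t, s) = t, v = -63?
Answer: 149/63 - √15/66 ≈ 2.3064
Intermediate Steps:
u(w) = -2 - w (u(w) = (-2 + 2*0) - w = (-2 + 0) - w = -2 - w)
-u(√(48 - 33)/((-11*6)) - 23/v) = -(-2 - (√(48 - 33)/((-11*6)) - 23/(-63))) = -(-2 - (√15/(-66) - 23*(-1/63))) = -(-2 - (√15*(-1/66) + 23/63)) = -(-2 - (-√15/66 + 23/63)) = -(-2 - (23/63 - √15/66)) = -(-2 + (-23/63 + √15/66)) = -(-149/63 + √15/66) = 149/63 - √15/66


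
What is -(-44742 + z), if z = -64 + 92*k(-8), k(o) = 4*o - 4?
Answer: 48118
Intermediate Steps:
k(o) = -4 + 4*o
z = -3376 (z = -64 + 92*(-4 + 4*(-8)) = -64 + 92*(-4 - 32) = -64 + 92*(-36) = -64 - 3312 = -3376)
-(-44742 + z) = -(-44742 - 3376) = -1*(-48118) = 48118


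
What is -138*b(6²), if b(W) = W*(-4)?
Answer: 19872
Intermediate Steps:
b(W) = -4*W
-138*b(6²) = -(-552)*6² = -(-552)*36 = -138*(-144) = 19872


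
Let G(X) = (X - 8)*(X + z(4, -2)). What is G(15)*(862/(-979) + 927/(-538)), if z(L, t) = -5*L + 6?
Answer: -9599023/526702 ≈ -18.225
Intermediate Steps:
z(L, t) = 6 - 5*L
G(X) = (-14 + X)*(-8 + X) (G(X) = (X - 8)*(X + (6 - 5*4)) = (-8 + X)*(X + (6 - 20)) = (-8 + X)*(X - 14) = (-8 + X)*(-14 + X) = (-14 + X)*(-8 + X))
G(15)*(862/(-979) + 927/(-538)) = (112 + 15² - 22*15)*(862/(-979) + 927/(-538)) = (112 + 225 - 330)*(862*(-1/979) + 927*(-1/538)) = 7*(-862/979 - 927/538) = 7*(-1371289/526702) = -9599023/526702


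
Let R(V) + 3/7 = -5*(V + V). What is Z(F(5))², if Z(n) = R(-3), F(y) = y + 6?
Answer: 42849/49 ≈ 874.47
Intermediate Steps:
R(V) = -3/7 - 10*V (R(V) = -3/7 - 5*(V + V) = -3/7 - 10*V)
F(y) = 6 + y
Z(n) = 207/7 (Z(n) = -3/7 - 10*(-3) = -3/7 + 30 = 207/7)
Z(F(5))² = (207/7)² = 42849/49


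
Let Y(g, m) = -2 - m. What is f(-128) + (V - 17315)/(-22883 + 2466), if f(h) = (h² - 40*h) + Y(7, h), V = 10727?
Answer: 441626298/20417 ≈ 21630.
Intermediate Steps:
f(h) = -2 + h² - 41*h (f(h) = (h² - 40*h) + (-2 - h) = -2 + h² - 41*h)
f(-128) + (V - 17315)/(-22883 + 2466) = (-2 + (-128)² - 41*(-128)) + (10727 - 17315)/(-22883 + 2466) = (-2 + 16384 + 5248) - 6588/(-20417) = 21630 - 6588*(-1/20417) = 21630 + 6588/20417 = 441626298/20417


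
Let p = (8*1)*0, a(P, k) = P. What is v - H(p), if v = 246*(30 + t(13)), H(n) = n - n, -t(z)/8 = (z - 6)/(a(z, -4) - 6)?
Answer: 5412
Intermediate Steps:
t(z) = -8 (t(z) = -8*(z - 6)/(z - 6) = -8*(-6 + z)/(-6 + z) = -8*1 = -8)
p = 0 (p = 8*0 = 0)
H(n) = 0
v = 5412 (v = 246*(30 - 8) = 246*22 = 5412)
v - H(p) = 5412 - 1*0 = 5412 + 0 = 5412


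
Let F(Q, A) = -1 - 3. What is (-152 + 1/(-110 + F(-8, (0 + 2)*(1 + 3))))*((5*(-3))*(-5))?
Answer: -433225/38 ≈ -11401.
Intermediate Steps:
F(Q, A) = -4
(-152 + 1/(-110 + F(-8, (0 + 2)*(1 + 3))))*((5*(-3))*(-5)) = (-152 + 1/(-110 - 4))*((5*(-3))*(-5)) = (-152 + 1/(-114))*(-15*(-5)) = (-152 - 1/114)*75 = -17329/114*75 = -433225/38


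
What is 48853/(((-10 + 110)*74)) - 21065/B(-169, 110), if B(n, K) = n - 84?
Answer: 15294619/170200 ≈ 89.863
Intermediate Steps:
B(n, K) = -84 + n
48853/(((-10 + 110)*74)) - 21065/B(-169, 110) = 48853/(((-10 + 110)*74)) - 21065/(-84 - 169) = 48853/((100*74)) - 21065/(-253) = 48853/7400 - 21065*(-1/253) = 48853*(1/7400) + 1915/23 = 48853/7400 + 1915/23 = 15294619/170200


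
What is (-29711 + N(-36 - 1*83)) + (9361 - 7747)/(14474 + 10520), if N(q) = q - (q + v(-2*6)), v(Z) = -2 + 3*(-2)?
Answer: -371197584/12497 ≈ -29703.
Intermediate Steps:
v(Z) = -8 (v(Z) = -2 - 6 = -8)
N(q) = 8 (N(q) = q - (q - 8) = q - (-8 + q) = q + (8 - q) = 8)
(-29711 + N(-36 - 1*83)) + (9361 - 7747)/(14474 + 10520) = (-29711 + 8) + (9361 - 7747)/(14474 + 10520) = -29703 + 1614/24994 = -29703 + 1614*(1/24994) = -29703 + 807/12497 = -371197584/12497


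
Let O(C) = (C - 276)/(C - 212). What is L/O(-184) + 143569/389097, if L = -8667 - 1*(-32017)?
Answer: 179894518097/8949231 ≈ 20102.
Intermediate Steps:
L = 23350 (L = -8667 + 32017 = 23350)
O(C) = (-276 + C)/(-212 + C)
L/O(-184) + 143569/389097 = 23350/(((-276 - 184)/(-212 - 184))) + 143569/389097 = 23350/((-460/(-396))) + 143569*(1/389097) = 23350/((-1/396*(-460))) + 143569/389097 = 23350/(115/99) + 143569/389097 = 23350*(99/115) + 143569/389097 = 462330/23 + 143569/389097 = 179894518097/8949231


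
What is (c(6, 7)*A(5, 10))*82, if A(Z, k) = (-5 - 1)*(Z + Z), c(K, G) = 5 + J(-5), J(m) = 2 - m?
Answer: -59040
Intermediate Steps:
c(K, G) = 12 (c(K, G) = 5 + (2 - 1*(-5)) = 5 + (2 + 5) = 5 + 7 = 12)
A(Z, k) = -12*Z
(c(6, 7)*A(5, 10))*82 = (12*(-12*5))*82 = (12*(-60))*82 = -720*82 = -59040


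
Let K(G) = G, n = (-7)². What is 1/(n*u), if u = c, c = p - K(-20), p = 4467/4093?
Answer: 4093/4230023 ≈ 0.00096761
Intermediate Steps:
p = 4467/4093 (p = 4467*(1/4093) = 4467/4093 ≈ 1.0914)
n = 49
c = 86327/4093 (c = 4467/4093 - 1*(-20) = 4467/4093 + 20 = 86327/4093 ≈ 21.091)
u = 86327/4093 ≈ 21.091
1/(n*u) = 1/(49*(86327/4093)) = (1/49)*(4093/86327) = 4093/4230023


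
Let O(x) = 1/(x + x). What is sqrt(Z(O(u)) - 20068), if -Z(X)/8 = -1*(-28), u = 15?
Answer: 2*I*sqrt(5073) ≈ 142.45*I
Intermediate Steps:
O(x) = 1/(2*x)
Z(X) = -224 (Z(X) = -(-8)*(-28) = -8*28 = -224)
sqrt(Z(O(u)) - 20068) = sqrt(-224 - 20068) = sqrt(-20292) = 2*I*sqrt(5073)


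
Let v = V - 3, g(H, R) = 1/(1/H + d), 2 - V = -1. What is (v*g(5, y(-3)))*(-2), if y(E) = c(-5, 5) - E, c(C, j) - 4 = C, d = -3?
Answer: 0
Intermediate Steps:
V = 3 (V = 2 - 1*(-1) = 2 + 1 = 3)
c(C, j) = 4 + C
y(E) = -1 - E (y(E) = (4 - 5) - E = -1 - E)
g(H, R) = 1/(-3 + 1/H) (g(H, R) = 1/(1/H - 3) = 1/(-3 + 1/H))
v = 0 (v = 3 - 3 = 0)
(v*g(5, y(-3)))*(-2) = (0*(5/(1 - 3*5)))*(-2) = (0*(5/(1 - 15)))*(-2) = (0*(5/(-14)))*(-2) = (0*(5*(-1/14)))*(-2) = (0*(-5/14))*(-2) = 0*(-2) = 0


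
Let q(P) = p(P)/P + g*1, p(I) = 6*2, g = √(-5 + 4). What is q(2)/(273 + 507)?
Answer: 1/130 + I/780 ≈ 0.0076923 + 0.0012821*I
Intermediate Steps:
g = I (g = √(-1) = I ≈ 1.0*I)
p(I) = 12
q(P) = I + 12/P (q(P) = 12/P + I*1 = 12/P + I = I + 12/P)
q(2)/(273 + 507) = (I + 12/2)/(273 + 507) = (I + 12*(½))/780 = (I + 6)/780 = (6 + I)/780 = 1/130 + I/780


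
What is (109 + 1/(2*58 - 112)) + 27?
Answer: 545/4 ≈ 136.25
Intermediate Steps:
(109 + 1/(2*58 - 112)) + 27 = (109 + 1/(116 - 112)) + 27 = (109 + 1/4) + 27 = 437/4 + 27 = 545/4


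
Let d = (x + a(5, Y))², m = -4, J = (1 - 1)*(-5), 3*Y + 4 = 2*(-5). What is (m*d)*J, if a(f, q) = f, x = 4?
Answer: 0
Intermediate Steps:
Y = -14/3 (Y = -4/3 + (2*(-5))/3 = -4/3 + (⅓)*(-10) = -4/3 - 10/3 = -14/3 ≈ -4.6667)
J = 0 (J = 0*(-5) = 0)
d = 81 (d = (4 + 5)² = 9² = 81)
(m*d)*J = -4*81*0 = -324*0 = 0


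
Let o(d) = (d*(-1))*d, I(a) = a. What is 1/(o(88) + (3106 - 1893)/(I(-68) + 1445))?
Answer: -1377/10662275 ≈ -0.00012915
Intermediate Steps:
o(d) = -d² (o(d) = (-d)*d = -d²)
1/(o(88) + (3106 - 1893)/(I(-68) + 1445)) = 1/(-1*88² + (3106 - 1893)/(-68 + 1445)) = 1/(-1*7744 + 1213/1377) = 1/(-7744 + 1213*(1/1377)) = 1/(-7744 + 1213/1377) = 1/(-10662275/1377) = -1377/10662275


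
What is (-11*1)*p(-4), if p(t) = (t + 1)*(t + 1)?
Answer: -99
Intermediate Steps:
p(t) = (1 + t)**2 (p(t) = (1 + t)*(1 + t) = (1 + t)**2)
(-11*1)*p(-4) = (-11*1)*(1 - 4)**2 = -11*(-3)**2 = -11*9 = -99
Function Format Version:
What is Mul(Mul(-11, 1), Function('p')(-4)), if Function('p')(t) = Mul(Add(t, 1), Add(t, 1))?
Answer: -99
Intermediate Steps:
Function('p')(t) = Pow(Add(1, t), 2) (Function('p')(t) = Mul(Add(1, t), Add(1, t)) = Pow(Add(1, t), 2))
Mul(Mul(-11, 1), Function('p')(-4)) = Mul(Mul(-11, 1), Pow(Add(1, -4), 2)) = Mul(-11, Pow(-3, 2)) = Mul(-11, 9) = -99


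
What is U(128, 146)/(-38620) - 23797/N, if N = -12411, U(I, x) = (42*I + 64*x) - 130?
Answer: 73796365/47931282 ≈ 1.5396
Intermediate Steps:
U(I, x) = -130 + 42*I + 64*x
U(128, 146)/(-38620) - 23797/N = (-130 + 42*128 + 64*146)/(-38620) - 23797/(-12411) = (-130 + 5376 + 9344)*(-1/38620) - 23797*(-1/12411) = 14590*(-1/38620) + 23797/12411 = -1459/3862 + 23797/12411 = 73796365/47931282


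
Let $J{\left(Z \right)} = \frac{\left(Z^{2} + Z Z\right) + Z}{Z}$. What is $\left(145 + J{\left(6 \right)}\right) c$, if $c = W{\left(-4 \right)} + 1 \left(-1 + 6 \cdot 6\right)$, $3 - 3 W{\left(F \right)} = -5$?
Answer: $\frac{17854}{3} \approx 5951.3$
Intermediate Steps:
$W{\left(F \right)} = \frac{8}{3}$ ($W{\left(F \right)} = 1 - - \frac{5}{3} = 1 + \frac{5}{3} = \frac{8}{3}$)
$J{\left(Z \right)} = \frac{Z + 2 Z^{2}}{Z}$ ($J{\left(Z \right)} = \frac{\left(Z^{2} + Z^{2}\right) + Z}{Z} = \frac{2 Z^{2} + Z}{Z} = \frac{Z + 2 Z^{2}}{Z}$)
$c = \frac{113}{3}$ ($c = \frac{8}{3} + 1 \left(-1 + 6 \cdot 6\right) = \frac{8}{3} + 1 \left(-1 + 36\right) = \frac{8}{3} + 1 \cdot 35 = \frac{8}{3} + 35 = \frac{113}{3} \approx 37.667$)
$\left(145 + J{\left(6 \right)}\right) c = \left(145 + \left(1 + 2 \cdot 6\right)\right) \frac{113}{3} = \left(145 + \left(1 + 12\right)\right) \frac{113}{3} = \left(145 + 13\right) \frac{113}{3} = 158 \cdot \frac{113}{3} = \frac{17854}{3}$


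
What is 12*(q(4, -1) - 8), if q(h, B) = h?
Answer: -48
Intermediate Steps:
12*(q(4, -1) - 8) = 12*(4 - 8) = 12*(-4) = -48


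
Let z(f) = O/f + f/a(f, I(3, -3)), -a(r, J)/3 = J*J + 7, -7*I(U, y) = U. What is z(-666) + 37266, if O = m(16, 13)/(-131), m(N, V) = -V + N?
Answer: 95450832043/2559216 ≈ 37297.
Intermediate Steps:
m(N, V) = N - V
I(U, y) = -U/7
O = -3/131 (O = (16 - 1*13)/(-131) = (16 - 13)*(-1/131) = 3*(-1/131) = -3/131 ≈ -0.022901)
a(r, J) = -21 - 3*J² (a(r, J) = -3*(J*J + 7) = -3*(J² + 7) = -3*(7 + J²) = -21 - 3*J²)
z(f) = -49*f/1056 - 3/(131*f) (z(f) = -3/(131*f) + f/(-21 - 3*(-⅐*3)²) = -3/(131*f) + f/(-21 - 3*(-3/7)²) = -3/(131*f) + f/(-21 - 3*9/49) = -3/(131*f) + f/(-21 - 27/49) = -3/(131*f) + f/(-1056/49) = -3/(131*f) + f*(-49/1056) = -3/(131*f) - 49*f/1056 = -49*f/1056 - 3/(131*f))
z(-666) + 37266 = (1/138336)*(-3168 - 6419*(-666)²)/(-666) + 37266 = (1/138336)*(-1/666)*(-3168 - 6419*443556) + 37266 = (1/138336)*(-1/666)*(-3168 - 2847185964) + 37266 = (1/138336)*(-1/666)*(-2847189132) + 37266 = 79088587/2559216 + 37266 = 95450832043/2559216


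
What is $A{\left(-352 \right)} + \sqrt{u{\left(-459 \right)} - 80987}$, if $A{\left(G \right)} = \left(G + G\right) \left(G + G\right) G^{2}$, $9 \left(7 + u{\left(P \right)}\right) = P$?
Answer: $61408804864 + 3 i \sqrt{9005} \approx 6.1409 \cdot 10^{10} + 284.68 i$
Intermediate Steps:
$u{\left(P \right)} = -7 + \frac{P}{9}$
$A{\left(G \right)} = 4 G^{4}$ ($A{\left(G \right)} = 2 G 2 G G^{2} = 4 G^{2} G^{2} = 4 G^{4}$)
$A{\left(-352 \right)} + \sqrt{u{\left(-459 \right)} - 80987} = 4 \left(-352\right)^{4} + \sqrt{\left(-7 + \frac{1}{9} \left(-459\right)\right) - 80987} = 4 \cdot 15352201216 + \sqrt{\left(-7 - 51\right) - 80987} = 61408804864 + \sqrt{-58 - 80987} = 61408804864 + \sqrt{-81045} = 61408804864 + 3 i \sqrt{9005}$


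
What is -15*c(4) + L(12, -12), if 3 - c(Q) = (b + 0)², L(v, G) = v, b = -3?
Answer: 102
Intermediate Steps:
c(Q) = -6 (c(Q) = 3 - (-3 + 0)² = 3 - 1*(-3)² = 3 - 1*9 = 3 - 9 = -6)
-15*c(4) + L(12, -12) = -15*(-6) + 12 = 90 + 12 = 102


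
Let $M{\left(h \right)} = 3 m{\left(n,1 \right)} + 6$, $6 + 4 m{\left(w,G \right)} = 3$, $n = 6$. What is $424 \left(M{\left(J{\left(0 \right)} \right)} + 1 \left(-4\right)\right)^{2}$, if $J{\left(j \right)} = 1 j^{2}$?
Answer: $\frac{53}{2} \approx 26.5$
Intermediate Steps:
$J{\left(j \right)} = j^{2}$
$m{\left(w,G \right)} = - \frac{3}{4}$ ($m{\left(w,G \right)} = - \frac{3}{2} + \frac{1}{4} \cdot 3 = - \frac{3}{2} + \frac{3}{4} = - \frac{3}{4}$)
$M{\left(h \right)} = \frac{15}{4}$ ($M{\left(h \right)} = 3 \left(- \frac{3}{4}\right) + 6 = - \frac{9}{4} + 6 = \frac{15}{4}$)
$424 \left(M{\left(J{\left(0 \right)} \right)} + 1 \left(-4\right)\right)^{2} = 424 \left(\frac{15}{4} + 1 \left(-4\right)\right)^{2} = 424 \left(\frac{15}{4} - 4\right)^{2} = 424 \left(- \frac{1}{4}\right)^{2} = 424 \cdot \frac{1}{16} = \frac{53}{2}$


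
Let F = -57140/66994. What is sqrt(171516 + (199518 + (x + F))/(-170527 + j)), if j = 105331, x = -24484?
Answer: 4*sqrt(355033305284376616917)/181989201 ≈ 414.14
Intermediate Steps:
F = -28570/33497 (F = -57140*1/66994 = -28570/33497 ≈ -0.85291)
sqrt(171516 + (199518 + (x + F))/(-170527 + j)) = sqrt(171516 + (199518 + (-24484 - 28570/33497))/(-170527 + 105331)) = sqrt(171516 + (199518 - 820169118/33497)/(-65196)) = sqrt(171516 + (5863085328/33497)*(-1/65196)) = sqrt(171516 - 488590444/181989201) = sqrt(31213571208272/181989201) = 4*sqrt(355033305284376616917)/181989201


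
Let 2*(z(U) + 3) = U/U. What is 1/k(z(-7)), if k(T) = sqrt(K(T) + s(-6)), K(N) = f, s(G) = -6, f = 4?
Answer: -I*sqrt(2)/2 ≈ -0.70711*I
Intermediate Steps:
z(U) = -5/2 (z(U) = -3 + (U/U)/2 = -3 + (1/2)*1 = -3 + 1/2 = -5/2)
K(N) = 4
k(T) = I*sqrt(2) (k(T) = sqrt(4 - 6) = sqrt(-2) = I*sqrt(2))
1/k(z(-7)) = 1/(I*sqrt(2)) = -I*sqrt(2)/2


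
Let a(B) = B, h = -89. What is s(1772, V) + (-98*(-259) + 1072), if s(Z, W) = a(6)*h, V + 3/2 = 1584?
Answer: 25920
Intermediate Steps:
V = 3165/2 (V = -3/2 + 1584 = 3165/2 ≈ 1582.5)
s(Z, W) = -534 (s(Z, W) = 6*(-89) = -534)
s(1772, V) + (-98*(-259) + 1072) = -534 + (-98*(-259) + 1072) = -534 + (25382 + 1072) = -534 + 26454 = 25920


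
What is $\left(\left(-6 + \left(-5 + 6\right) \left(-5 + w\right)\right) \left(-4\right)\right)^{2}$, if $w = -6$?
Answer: $4624$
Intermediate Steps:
$\left(\left(-6 + \left(-5 + 6\right) \left(-5 + w\right)\right) \left(-4\right)\right)^{2} = \left(\left(-6 + \left(-5 + 6\right) \left(-5 - 6\right)\right) \left(-4\right)\right)^{2} = \left(\left(-6 + 1 \left(-11\right)\right) \left(-4\right)\right)^{2} = \left(\left(-6 - 11\right) \left(-4\right)\right)^{2} = \left(\left(-17\right) \left(-4\right)\right)^{2} = 68^{2} = 4624$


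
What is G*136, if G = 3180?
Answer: 432480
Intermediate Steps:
G*136 = 3180*136 = 432480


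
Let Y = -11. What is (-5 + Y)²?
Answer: 256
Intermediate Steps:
(-5 + Y)² = (-5 - 11)² = (-16)² = 256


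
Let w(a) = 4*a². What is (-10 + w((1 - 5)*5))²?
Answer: 2528100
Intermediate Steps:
(-10 + w((1 - 5)*5))² = (-10 + 4*((1 - 5)*5)²)² = (-10 + 4*(-4*5)²)² = (-10 + 4*(-20)²)² = (-10 + 4*400)² = (-10 + 1600)² = 1590² = 2528100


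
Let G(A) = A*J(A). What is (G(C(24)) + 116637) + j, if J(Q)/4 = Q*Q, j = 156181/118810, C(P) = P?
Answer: 20427515911/118810 ≈ 1.7193e+5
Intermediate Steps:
j = 156181/118810 (j = 156181*(1/118810) = 156181/118810 ≈ 1.3145)
J(Q) = 4*Q**2 (J(Q) = 4*(Q*Q) = 4*Q**2)
G(A) = 4*A**3 (G(A) = A*(4*A**2) = 4*A**3)
(G(C(24)) + 116637) + j = (4*24**3 + 116637) + 156181/118810 = (4*13824 + 116637) + 156181/118810 = (55296 + 116637) + 156181/118810 = 171933 + 156181/118810 = 20427515911/118810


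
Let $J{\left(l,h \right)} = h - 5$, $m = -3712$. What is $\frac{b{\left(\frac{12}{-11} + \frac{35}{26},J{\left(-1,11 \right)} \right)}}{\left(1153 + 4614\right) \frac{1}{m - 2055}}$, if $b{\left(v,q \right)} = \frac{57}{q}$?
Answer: $- \frac{19}{2} \approx -9.5$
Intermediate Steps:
$J{\left(l,h \right)} = -5 + h$
$\frac{b{\left(\frac{12}{-11} + \frac{35}{26},J{\left(-1,11 \right)} \right)}}{\left(1153 + 4614\right) \frac{1}{m - 2055}} = \frac{57 \frac{1}{-5 + 11}}{\left(1153 + 4614\right) \frac{1}{-3712 - 2055}} = \frac{57 \cdot \frac{1}{6}}{5767 \frac{1}{-5767}} = \frac{57 \cdot \frac{1}{6}}{5767 \left(- \frac{1}{5767}\right)} = \frac{19}{2 \left(-1\right)} = \frac{19}{2} \left(-1\right) = - \frac{19}{2}$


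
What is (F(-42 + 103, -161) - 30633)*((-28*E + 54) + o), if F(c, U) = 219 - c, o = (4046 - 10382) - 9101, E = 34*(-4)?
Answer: 352748125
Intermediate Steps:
E = -136
o = -15437 (o = -6336 - 9101 = -15437)
(F(-42 + 103, -161) - 30633)*((-28*E + 54) + o) = ((219 - (-42 + 103)) - 30633)*((-28*(-136) + 54) - 15437) = ((219 - 1*61) - 30633)*((3808 + 54) - 15437) = ((219 - 61) - 30633)*(3862 - 15437) = (158 - 30633)*(-11575) = -30475*(-11575) = 352748125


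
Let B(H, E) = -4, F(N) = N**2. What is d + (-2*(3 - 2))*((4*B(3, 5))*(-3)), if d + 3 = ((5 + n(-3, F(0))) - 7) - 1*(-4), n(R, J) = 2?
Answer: -95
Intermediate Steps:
d = 1 (d = -3 + (((5 + 2) - 7) - 1*(-4)) = -3 + ((7 - 7) + 4) = -3 + (0 + 4) = -3 + 4 = 1)
d + (-2*(3 - 2))*((4*B(3, 5))*(-3)) = 1 + (-2*(3 - 2))*((4*(-4))*(-3)) = 1 + (-2*1)*(-16*(-3)) = 1 - 2*48 = 1 - 96 = -95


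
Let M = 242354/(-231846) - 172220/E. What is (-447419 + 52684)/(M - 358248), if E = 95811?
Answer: 13407347563665/12168147148513 ≈ 1.1018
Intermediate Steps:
M = -96557641/33965439 (M = 242354/(-231846) - 172220/95811 = 242354*(-1/231846) - 172220*1/95811 = -121177/115923 - 1580/879 = -96557641/33965439 ≈ -2.8428)
(-447419 + 52684)/(M - 358248) = (-447419 + 52684)/(-96557641/33965439 - 358248) = -394735/(-12168147148513/33965439) = -394735*(-33965439/12168147148513) = 13407347563665/12168147148513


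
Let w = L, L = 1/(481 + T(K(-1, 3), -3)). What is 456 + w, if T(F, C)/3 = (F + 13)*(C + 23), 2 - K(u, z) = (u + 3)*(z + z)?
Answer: 301417/661 ≈ 456.00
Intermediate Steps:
K(u, z) = 2 - 2*z*(3 + u) (K(u, z) = 2 - (u + 3)*(z + z) = 2 - (3 + u)*2*z = 2 - 2*z*(3 + u))
T(F, C) = 3*(13 + F)*(23 + C) (T(F, C) = 3*((F + 13)*(C + 23)) = 3*((13 + F)*(23 + C)) = 3*(13 + F)*(23 + C))
L = 1/661 (L = 1/(481 + (897 + 39*(-3) + 69*(2 - 6*3 - 2*(-1)*3) + 3*(-3)*(2 - 6*3 - 2*(-1)*3))) = 1/(481 + (897 - 117 + 69*(2 - 18 + 6) + 3*(-3)*(2 - 18 + 6))) = 1/(481 + (897 - 117 + 69*(-10) + 3*(-3)*(-10))) = 1/(481 + (897 - 117 - 690 + 90)) = 1/(481 + 180) = 1/661 ≈ 0.0015129)
w = 1/661 ≈ 0.0015129
456 + w = 456 + 1/661 = 301417/661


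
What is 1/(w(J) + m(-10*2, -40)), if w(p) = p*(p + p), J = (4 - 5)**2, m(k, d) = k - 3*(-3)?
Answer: -1/9 ≈ -0.11111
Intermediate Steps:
m(k, d) = 9 + k (m(k, d) = k + 9 = 9 + k)
J = 1 (J = (-1)**2 = 1)
w(p) = 2*p**2 (w(p) = p*(2*p) = 2*p**2)
1/(w(J) + m(-10*2, -40)) = 1/(2*1**2 + (9 - 10*2)) = 1/(2*1 + (9 - 20)) = 1/(2 - 11) = 1/(-9) = -1/9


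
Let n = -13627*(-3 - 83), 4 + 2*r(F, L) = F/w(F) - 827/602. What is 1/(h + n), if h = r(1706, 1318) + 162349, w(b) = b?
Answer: 1204/1606459651 ≈ 7.4947e-7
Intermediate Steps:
r(F, L) = -2633/1204 (r(F, L) = -2 + (F/F - 827/602)/2 = -2 + (1 - 827*1/602)/2 = -2 + (1 - 827/602)/2 = -2 + (½)*(-225/602) = -2 - 225/1204 = -2633/1204)
n = 1171922 (n = -13627*(-86) = 1171922)
h = 195465563/1204 (h = -2633/1204 + 162349 = 195465563/1204 ≈ 1.6235e+5)
1/(h + n) = 1/(195465563/1204 + 1171922) = 1/(1606459651/1204) = 1204/1606459651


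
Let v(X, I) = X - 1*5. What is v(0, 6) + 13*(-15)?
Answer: -200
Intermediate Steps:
v(X, I) = -5 + X (v(X, I) = X - 5 = -5 + X)
v(0, 6) + 13*(-15) = (-5 + 0) + 13*(-15) = -5 - 195 = -200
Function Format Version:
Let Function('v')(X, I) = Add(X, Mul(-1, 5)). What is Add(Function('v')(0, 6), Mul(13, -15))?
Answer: -200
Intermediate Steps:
Function('v')(X, I) = Add(-5, X) (Function('v')(X, I) = Add(X, -5) = Add(-5, X))
Add(Function('v')(0, 6), Mul(13, -15)) = Add(Add(-5, 0), Mul(13, -15)) = Add(-5, -195) = -200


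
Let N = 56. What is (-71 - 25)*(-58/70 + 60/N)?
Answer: -816/35 ≈ -23.314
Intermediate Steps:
(-71 - 25)*(-58/70 + 60/N) = (-71 - 25)*(-58/70 + 60/56) = -96*(-58*1/70 + 60*(1/56)) = -96*(-29/35 + 15/14) = -96*17/70 = -816/35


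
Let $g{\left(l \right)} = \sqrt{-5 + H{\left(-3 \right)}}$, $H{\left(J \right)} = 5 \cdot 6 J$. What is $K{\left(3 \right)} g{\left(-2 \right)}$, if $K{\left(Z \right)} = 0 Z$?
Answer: $0$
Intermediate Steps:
$K{\left(Z \right)} = 0$
$H{\left(J \right)} = 30 J$
$g{\left(l \right)} = i \sqrt{95}$ ($g{\left(l \right)} = \sqrt{-5 + 30 \left(-3\right)} = \sqrt{-5 - 90} = \sqrt{-95} = i \sqrt{95}$)
$K{\left(3 \right)} g{\left(-2 \right)} = 0 i \sqrt{95} = 0$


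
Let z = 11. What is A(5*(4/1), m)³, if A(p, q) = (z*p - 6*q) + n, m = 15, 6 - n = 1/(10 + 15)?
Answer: 39269330199/15625 ≈ 2.5132e+6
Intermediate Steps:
n = 149/25 (n = 6 - 1/(10 + 15) = 6 - 1/25 = 149/25 ≈ 5.9600)
A(p, q) = 149/25 - 6*q + 11*p (A(p, q) = (11*p - 6*q) + 149/25 = (-6*q + 11*p) + 149/25 = 149/25 - 6*q + 11*p)
A(5*(4/1), m)³ = (149/25 - 6*15 + 11*(5*(4/1)))³ = (149/25 - 90 + 11*(5*(4*1)))³ = (149/25 - 90 + 11*(5*4))³ = (149/25 - 90 + 11*20)³ = (149/25 - 90 + 220)³ = (3399/25)³ = 39269330199/15625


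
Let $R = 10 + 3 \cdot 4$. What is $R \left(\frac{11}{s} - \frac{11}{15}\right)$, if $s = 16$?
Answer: $- \frac{121}{120} \approx -1.0083$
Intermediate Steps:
$R = 22$ ($R = 10 + 12 = 22$)
$R \left(\frac{11}{s} - \frac{11}{15}\right) = 22 \left(\frac{11}{16} - \frac{11}{15}\right) = 22 \left(- \frac{11}{240}\right) = - \frac{121}{120}$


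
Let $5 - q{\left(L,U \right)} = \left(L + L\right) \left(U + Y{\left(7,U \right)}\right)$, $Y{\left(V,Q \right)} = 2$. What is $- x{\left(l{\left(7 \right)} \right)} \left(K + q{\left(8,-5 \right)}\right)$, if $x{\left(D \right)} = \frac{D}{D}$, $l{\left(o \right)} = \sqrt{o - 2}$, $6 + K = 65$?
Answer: $-112$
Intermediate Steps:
$K = 59$ ($K = -6 + 65 = 59$)
$l{\left(o \right)} = \sqrt{-2 + o}$
$x{\left(D \right)} = 1$
$q{\left(L,U \right)} = 5 - 2 L \left(2 + U\right)$ ($q{\left(L,U \right)} = 5 - \left(L + L\right) \left(U + 2\right) = 5 - 2 L \left(2 + U\right)$)
$- x{\left(l{\left(7 \right)} \right)} \left(K + q{\left(8,-5 \right)}\right) = - 1 \left(59 - \left(27 - 80\right)\right) = - 1 \left(59 + \left(5 - 32 + 80\right)\right) = - 1 \left(59 + 53\right) = - 1 \cdot 112 = \left(-1\right) 112 = -112$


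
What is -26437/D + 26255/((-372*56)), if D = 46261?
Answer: -1765318139/963709152 ≈ -1.8318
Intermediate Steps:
-26437/D + 26255/((-372*56)) = -26437/46261 + 26255/((-372*56)) = -26437*1/46261 + 26255/(-20832) = -26437/46261 + 26255*(-1/20832) = -26437/46261 - 26255/20832 = -1765318139/963709152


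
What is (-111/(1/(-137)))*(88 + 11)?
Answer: 1505493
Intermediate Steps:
(-111/(1/(-137)))*(88 + 11) = -111/(-1/137)*99 = -111*(-137)*99 = 15207*99 = 1505493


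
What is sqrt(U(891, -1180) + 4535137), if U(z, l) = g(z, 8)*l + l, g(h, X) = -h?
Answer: 3*sqrt(620593) ≈ 2363.3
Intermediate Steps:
U(z, l) = l - l*z (U(z, l) = (-z)*l + l = -l*z + l = l - l*z)
sqrt(U(891, -1180) + 4535137) = sqrt(-1180*(1 - 1*891) + 4535137) = sqrt(-1180*(1 - 891) + 4535137) = sqrt(-1180*(-890) + 4535137) = sqrt(1050200 + 4535137) = sqrt(5585337) = 3*sqrt(620593)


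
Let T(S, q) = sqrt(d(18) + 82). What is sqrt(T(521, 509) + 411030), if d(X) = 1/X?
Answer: sqrt(14797080 + 6*sqrt(2954))/6 ≈ 641.12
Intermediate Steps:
T(S, q) = sqrt(2954)/6 (T(S, q) = sqrt(1/18 + 82) = sqrt(1477/18) = sqrt(2954)/6)
sqrt(T(521, 509) + 411030) = sqrt(sqrt(2954)/6 + 411030) = sqrt(411030 + sqrt(2954)/6)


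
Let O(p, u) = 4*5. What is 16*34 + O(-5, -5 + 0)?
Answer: 564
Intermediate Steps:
O(p, u) = 20
16*34 + O(-5, -5 + 0) = 16*34 + 20 = 544 + 20 = 564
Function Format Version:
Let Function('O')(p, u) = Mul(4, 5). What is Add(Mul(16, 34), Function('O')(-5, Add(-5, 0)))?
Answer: 564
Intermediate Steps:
Function('O')(p, u) = 20
Add(Mul(16, 34), Function('O')(-5, Add(-5, 0))) = Add(Mul(16, 34), 20) = Add(544, 20) = 564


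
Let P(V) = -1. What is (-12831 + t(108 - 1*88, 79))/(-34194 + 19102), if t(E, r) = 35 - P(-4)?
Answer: 12795/15092 ≈ 0.84780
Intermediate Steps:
t(E, r) = 36 (t(E, r) = 35 - 1*(-1) = 35 + 1 = 36)
(-12831 + t(108 - 1*88, 79))/(-34194 + 19102) = (-12831 + 36)/(-34194 + 19102) = -12795/(-15092) = -12795*(-1/15092) = 12795/15092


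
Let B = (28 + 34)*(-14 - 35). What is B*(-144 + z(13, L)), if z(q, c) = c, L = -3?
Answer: 446586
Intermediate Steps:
B = -3038 (B = 62*(-49) = -3038)
B*(-144 + z(13, L)) = -3038*(-144 - 3) = -3038*(-147) = 446586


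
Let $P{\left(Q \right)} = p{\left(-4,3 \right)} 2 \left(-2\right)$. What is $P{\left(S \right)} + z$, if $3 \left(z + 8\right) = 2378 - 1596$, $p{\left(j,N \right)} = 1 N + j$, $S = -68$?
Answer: $\frac{770}{3} \approx 256.67$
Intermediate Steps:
$p{\left(j,N \right)} = N + j$
$P{\left(Q \right)} = 4$ ($P{\left(Q \right)} = \left(3 - 4\right) 2 \left(-2\right) = \left(-1\right) 2 \left(-2\right) = \left(-2\right) \left(-2\right) = 4$)
$z = \frac{758}{3}$ ($z = -8 + \frac{2378 - 1596}{3} = -8 + \frac{1}{3} \cdot 782 = -8 + \frac{782}{3} = \frac{758}{3} \approx 252.67$)
$P{\left(S \right)} + z = 4 + \frac{758}{3} = \frac{770}{3}$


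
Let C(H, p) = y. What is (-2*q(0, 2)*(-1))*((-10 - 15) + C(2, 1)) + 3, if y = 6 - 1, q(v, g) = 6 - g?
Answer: -157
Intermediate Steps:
y = 5
C(H, p) = 5
(-2*q(0, 2)*(-1))*((-10 - 15) + C(2, 1)) + 3 = (-2*(6 - 1*2)*(-1))*((-10 - 15) + 5) + 3 = (-2*(6 - 2)*(-1))*(-25 + 5) + 3 = (-2*4*(-1))*(-20) + 3 = -8*(-1)*(-20) + 3 = 8*(-20) + 3 = -160 + 3 = -157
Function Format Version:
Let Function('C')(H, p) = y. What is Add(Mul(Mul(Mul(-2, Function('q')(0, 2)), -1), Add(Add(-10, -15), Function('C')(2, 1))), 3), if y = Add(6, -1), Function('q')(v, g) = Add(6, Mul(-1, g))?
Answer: -157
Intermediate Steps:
y = 5
Function('C')(H, p) = 5
Add(Mul(Mul(Mul(-2, Function('q')(0, 2)), -1), Add(Add(-10, -15), Function('C')(2, 1))), 3) = Add(Mul(Mul(Mul(-2, Add(6, Mul(-1, 2))), -1), Add(Add(-10, -15), 5)), 3) = Add(Mul(Mul(Mul(-2, Add(6, -2)), -1), Add(-25, 5)), 3) = Add(Mul(Mul(Mul(-2, 4), -1), -20), 3) = Add(Mul(Mul(-8, -1), -20), 3) = Add(Mul(8, -20), 3) = Add(-160, 3) = -157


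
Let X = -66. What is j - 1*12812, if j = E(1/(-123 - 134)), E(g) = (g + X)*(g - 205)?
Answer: 47492830/66049 ≈ 719.05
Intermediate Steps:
E(g) = (-205 + g)*(-66 + g) (E(g) = (g - 66)*(g - 205) = (-66 + g)*(-205 + g) = (-205 + g)*(-66 + g))
j = 893712618/66049 (j = 13530 + (1/(-123 - 134))**2 - 271/(-123 - 134) = 13530 + (1/(-257))**2 - 271/(-257) = 13530 + (-1/257)**2 - 271*(-1/257) = 13530 + 1/66049 + 271/257 = 893712618/66049 ≈ 13531.)
j - 1*12812 = 893712618/66049 - 1*12812 = 893712618/66049 - 12812 = 47492830/66049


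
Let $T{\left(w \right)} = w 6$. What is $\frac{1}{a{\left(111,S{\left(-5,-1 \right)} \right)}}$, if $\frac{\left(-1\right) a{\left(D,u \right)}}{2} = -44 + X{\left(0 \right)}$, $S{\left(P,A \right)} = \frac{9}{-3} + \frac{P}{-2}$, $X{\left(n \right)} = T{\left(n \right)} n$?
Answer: $\frac{1}{88} \approx 0.011364$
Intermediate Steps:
$T{\left(w \right)} = 6 w$
$X{\left(n \right)} = 6 n^{2}$ ($X{\left(n \right)} = 6 n n = 6 n^{2}$)
$S{\left(P,A \right)} = -3 - \frac{P}{2}$ ($S{\left(P,A \right)} = 9 \left(- \frac{1}{3}\right) + P \left(- \frac{1}{2}\right) = -3 - \frac{P}{2}$)
$a{\left(D,u \right)} = 88$ ($a{\left(D,u \right)} = - 2 \left(-44 + 6 \cdot 0^{2}\right) = - 2 \left(-44 + 6 \cdot 0\right) = - 2 \left(-44 + 0\right) = \left(-2\right) \left(-44\right) = 88$)
$\frac{1}{a{\left(111,S{\left(-5,-1 \right)} \right)}} = \frac{1}{88}$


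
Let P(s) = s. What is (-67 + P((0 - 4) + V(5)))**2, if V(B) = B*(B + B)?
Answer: 441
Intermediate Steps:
V(B) = 2*B**2 (V(B) = B*(2*B) = 2*B**2)
(-67 + P((0 - 4) + V(5)))**2 = (-67 + ((0 - 4) + 2*5**2))**2 = (-67 + (-4 + 2*25))**2 = (-67 + (-4 + 50))**2 = (-67 + 46)**2 = (-21)**2 = 441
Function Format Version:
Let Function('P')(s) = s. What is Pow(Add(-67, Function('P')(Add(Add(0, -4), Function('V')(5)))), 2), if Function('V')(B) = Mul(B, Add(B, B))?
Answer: 441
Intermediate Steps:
Function('V')(B) = Mul(2, Pow(B, 2)) (Function('V')(B) = Mul(B, Mul(2, B)) = Mul(2, Pow(B, 2)))
Pow(Add(-67, Function('P')(Add(Add(0, -4), Function('V')(5)))), 2) = Pow(Add(-67, Add(Add(0, -4), Mul(2, Pow(5, 2)))), 2) = Pow(Add(-67, Add(-4, Mul(2, 25))), 2) = Pow(Add(-67, Add(-4, 50)), 2) = Pow(Add(-67, 46), 2) = Pow(-21, 2) = 441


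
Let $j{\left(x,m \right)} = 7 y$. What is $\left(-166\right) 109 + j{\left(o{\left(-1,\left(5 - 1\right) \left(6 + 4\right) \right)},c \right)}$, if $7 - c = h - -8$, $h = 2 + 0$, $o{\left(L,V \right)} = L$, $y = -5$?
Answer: $-18129$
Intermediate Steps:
$h = 2$
$c = -3$ ($c = 7 - \left(2 - -8\right) = 7 - \left(2 + 8\right) = 7 - 10 = -3$)
$j{\left(x,m \right)} = -35$ ($j{\left(x,m \right)} = 7 \left(-5\right) = -35$)
$\left(-166\right) 109 + j{\left(o{\left(-1,\left(5 - 1\right) \left(6 + 4\right) \right)},c \right)} = \left(-166\right) 109 - 35 = -18094 - 35 = -18129$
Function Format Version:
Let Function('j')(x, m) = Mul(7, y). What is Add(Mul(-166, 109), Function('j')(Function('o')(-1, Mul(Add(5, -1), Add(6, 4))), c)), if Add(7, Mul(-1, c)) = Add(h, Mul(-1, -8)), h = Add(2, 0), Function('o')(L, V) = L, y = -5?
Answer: -18129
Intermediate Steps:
h = 2
c = -3 (c = Add(7, Mul(-1, Add(2, Mul(-1, -8)))) = Add(7, Mul(-1, Add(2, 8))) = Add(7, Mul(-1, 10)) = Add(7, -10) = -3)
Function('j')(x, m) = -35 (Function('j')(x, m) = Mul(7, -5) = -35)
Add(Mul(-166, 109), Function('j')(Function('o')(-1, Mul(Add(5, -1), Add(6, 4))), c)) = Add(Mul(-166, 109), -35) = Add(-18094, -35) = -18129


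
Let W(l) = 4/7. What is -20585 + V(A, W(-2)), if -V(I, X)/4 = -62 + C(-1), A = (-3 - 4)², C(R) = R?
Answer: -20333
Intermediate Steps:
W(l) = 4/7 (W(l) = 4*(⅐) = 4/7)
A = 49 (A = (-7)² = 49)
V(I, X) = 252 (V(I, X) = -4*(-62 - 1) = -4*(-63) = 252)
-20585 + V(A, W(-2)) = -20585 + 252 = -20333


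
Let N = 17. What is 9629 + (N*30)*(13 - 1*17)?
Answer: 7589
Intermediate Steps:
9629 + (N*30)*(13 - 1*17) = 9629 + (17*30)*(13 - 1*17) = 9629 + 510*(13 - 17) = 9629 + 510*(-4) = 9629 - 2040 = 7589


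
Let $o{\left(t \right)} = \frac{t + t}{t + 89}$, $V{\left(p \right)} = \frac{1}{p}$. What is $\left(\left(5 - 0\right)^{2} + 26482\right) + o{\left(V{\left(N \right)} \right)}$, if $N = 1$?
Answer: $\frac{1192816}{45} \approx 26507.0$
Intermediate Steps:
$o{\left(t \right)} = \frac{2 t}{89 + t}$
$\left(\left(5 - 0\right)^{2} + 26482\right) + o{\left(V{\left(N \right)} \right)} = \left(\left(5 - 0\right)^{2} + 26482\right) + \frac{2}{1 \left(89 + 1^{-1}\right)} = \left(\left(5 + 0\right)^{2} + 26482\right) + 2 \cdot 1 \frac{1}{89 + 1} = \left(5^{2} + 26482\right) + 2 \cdot 1 \cdot \frac{1}{90} = \left(25 + 26482\right) + 2 \cdot 1 \cdot \frac{1}{90} = 26507 + \frac{1}{45} = \frac{1192816}{45}$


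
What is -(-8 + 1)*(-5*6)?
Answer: -210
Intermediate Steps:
-(-8 + 1)*(-5*6) = -(-7)*(-30) = -1*210 = -210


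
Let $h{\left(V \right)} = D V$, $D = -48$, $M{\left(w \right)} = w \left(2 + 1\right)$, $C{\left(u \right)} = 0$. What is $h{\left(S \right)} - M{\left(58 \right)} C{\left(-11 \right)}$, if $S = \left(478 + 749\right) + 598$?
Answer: $-87600$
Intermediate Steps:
$M{\left(w \right)} = 3 w$ ($M{\left(w \right)} = w 3 = 3 w$)
$S = 1825$ ($S = 1227 + 598 = 1825$)
$h{\left(V \right)} = - 48 V$
$h{\left(S \right)} - M{\left(58 \right)} C{\left(-11 \right)} = \left(-48\right) 1825 - 3 \cdot 58 \cdot 0 = -87600 - 174 \cdot 0 = -87600 - 0 = -87600 + 0 = -87600$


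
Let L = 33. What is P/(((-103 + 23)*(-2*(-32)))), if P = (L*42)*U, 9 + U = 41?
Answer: -693/80 ≈ -8.6625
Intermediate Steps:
U = 32 (U = -9 + 41 = 32)
P = 44352 (P = (33*42)*32 = 1386*32 = 44352)
P/(((-103 + 23)*(-2*(-32)))) = 44352/(((-103 + 23)*(-2*(-32)))) = 44352/((-80*64)) = 44352/(-5120) = 44352*(-1/5120) = -693/80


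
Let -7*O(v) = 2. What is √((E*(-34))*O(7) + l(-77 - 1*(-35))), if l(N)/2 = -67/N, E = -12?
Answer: I*√50001/21 ≈ 10.648*I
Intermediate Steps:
O(v) = -2/7 (O(v) = -⅐*2 = -2/7)
l(N) = -134/N (l(N) = 2*(-67/N) = -134/N)
√((E*(-34))*O(7) + l(-77 - 1*(-35))) = √(-12*(-34)*(-2/7) - 134/(-77 - 1*(-35))) = √(408*(-2/7) - 134/(-77 + 35)) = √(-816/7 - 134/(-42)) = √(-816/7 - 134*(-1/42)) = √(-816/7 + 67/21) = √(-2381/21) = I*√50001/21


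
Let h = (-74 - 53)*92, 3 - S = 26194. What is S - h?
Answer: -14507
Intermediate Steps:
S = -26191 (S = 3 - 1*26194 = 3 - 26194 = -26191)
h = -11684 (h = -127*92 = -11684)
S - h = -26191 - 1*(-11684) = -26191 + 11684 = -14507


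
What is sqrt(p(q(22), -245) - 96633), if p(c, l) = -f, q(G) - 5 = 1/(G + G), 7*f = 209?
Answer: 4*I*sqrt(296030)/7 ≈ 310.91*I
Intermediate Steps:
f = 209/7 (f = (1/7)*209 = 209/7 ≈ 29.857)
q(G) = 5 + 1/(2*G) (q(G) = 5 + 1/(G + G) = 5 + 1/(2*G))
p(c, l) = -209/7 (p(c, l) = -1*209/7 = -209/7)
sqrt(p(q(22), -245) - 96633) = sqrt(-209/7 - 96633) = sqrt(-676640/7) = 4*I*sqrt(296030)/7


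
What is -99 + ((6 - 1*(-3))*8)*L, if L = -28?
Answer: -2115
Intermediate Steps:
-99 + ((6 - 1*(-3))*8)*L = -99 + ((6 - 1*(-3))*8)*(-28) = -99 + ((6 + 3)*8)*(-28) = -99 + (9*8)*(-28) = -99 + 72*(-28) = -99 - 2016 = -2115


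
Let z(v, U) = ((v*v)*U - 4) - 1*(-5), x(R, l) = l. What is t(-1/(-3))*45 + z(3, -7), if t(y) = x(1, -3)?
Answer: -197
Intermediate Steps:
t(y) = -3
z(v, U) = 1 + U*v² (z(v, U) = (v²*U - 4) + 5 = (U*v² - 4) + 5 = (-4 + U*v²) + 5 = 1 + U*v²)
t(-1/(-3))*45 + z(3, -7) = -3*45 + (1 - 7*3²) = -135 + (1 - 7*9) = -135 + (1 - 63) = -135 - 62 = -197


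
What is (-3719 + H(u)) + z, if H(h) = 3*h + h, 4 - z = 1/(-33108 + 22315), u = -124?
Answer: -45449322/10793 ≈ -4211.0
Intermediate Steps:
z = 43173/10793 (z = 4 - 1/(-33108 + 22315) = 4 - 1/(-10793) = 4 - 1*(-1/10793) = 4 + 1/10793 = 43173/10793 ≈ 4.0001)
H(h) = 4*h
(-3719 + H(u)) + z = (-3719 + 4*(-124)) + 43173/10793 = (-3719 - 496) + 43173/10793 = -4215 + 43173/10793 = -45449322/10793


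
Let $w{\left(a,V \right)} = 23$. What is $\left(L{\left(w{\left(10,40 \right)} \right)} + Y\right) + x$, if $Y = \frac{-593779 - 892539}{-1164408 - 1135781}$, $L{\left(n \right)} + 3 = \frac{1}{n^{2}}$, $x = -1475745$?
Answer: $- \frac{1795689349798377}{1216799981} \approx -1.4757 \cdot 10^{6}$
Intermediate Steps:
$L{\left(n \right)} = -3 + \frac{1}{n^{2}}$
$Y = \frac{1486318}{2300189}$ ($Y = - \frac{1486318}{-2300189} = \left(-1486318\right) \left(- \frac{1}{2300189}\right) = \frac{1486318}{2300189} \approx 0.64617$)
$\left(L{\left(w{\left(10,40 \right)} \right)} + Y\right) + x = \left(\left(-3 + \frac{1}{529}\right) + \frac{1486318}{2300189}\right) - 1475745 = \left(- \frac{1586}{529} + \frac{1486318}{2300189}\right) - 1475745 = - \frac{2861837532}{1216799981} - 1475745 = - \frac{1795689349798377}{1216799981}$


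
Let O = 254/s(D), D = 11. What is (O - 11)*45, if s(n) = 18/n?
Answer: 6490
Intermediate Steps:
O = 1397/9 (O = 254/((18/11)) = 254/((18*(1/11))) = 254/(18/11) = 254*(11/18) = 1397/9 ≈ 155.22)
(O - 11)*45 = (1397/9 - 11)*45 = (1298/9)*45 = 6490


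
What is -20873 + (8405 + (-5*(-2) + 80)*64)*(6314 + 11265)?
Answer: 248985662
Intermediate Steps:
-20873 + (8405 + (-5*(-2) + 80)*64)*(6314 + 11265) = -20873 + (8405 + (10 + 80)*64)*17579 = -20873 + (8405 + 90*64)*17579 = -20873 + (8405 + 5760)*17579 = -20873 + 14165*17579 = -20873 + 249006535 = 248985662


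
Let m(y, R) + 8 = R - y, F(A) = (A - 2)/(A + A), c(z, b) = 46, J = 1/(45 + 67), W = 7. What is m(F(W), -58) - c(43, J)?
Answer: -1573/14 ≈ -112.36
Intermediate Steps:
J = 1/112 ≈ 0.0089286
F(A) = (-2 + A)/(2*A) (F(A) = (-2 + A)/((2*A)) = (-2 + A)*(1/(2*A)) = (-2 + A)/(2*A))
m(y, R) = -8 + R - y (m(y, R) = -8 + (R - y) = -8 + R - y)
m(F(W), -58) - c(43, J) = (-8 - 58 - (-2 + 7)/(2*7)) - 1*46 = (-8 - 58 - 5/(2*7)) - 46 = (-8 - 58 - 1*5/14) - 46 = (-8 - 58 - 5/14) - 46 = -929/14 - 46 = -1573/14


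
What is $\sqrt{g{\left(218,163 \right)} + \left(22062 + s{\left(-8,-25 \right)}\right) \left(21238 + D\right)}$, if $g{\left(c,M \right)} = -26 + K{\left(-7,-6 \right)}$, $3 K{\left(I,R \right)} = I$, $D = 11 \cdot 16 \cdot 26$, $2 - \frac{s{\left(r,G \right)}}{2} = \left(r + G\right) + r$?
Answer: $\frac{\sqrt{5145555993}}{3} \approx 23911.0$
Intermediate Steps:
$s{\left(r,G \right)} = 4 - 4 r - 2 G$ ($s{\left(r,G \right)} = 4 - 2 \left(\left(r + G\right) + r\right) = 4 - 2 \left(\left(G + r\right) + r\right) = 4 - 2 \left(G + 2 r\right) = 4 - \left(2 G + 4 r\right) = 4 - 4 r - 2 G$)
$D = 4576$ ($D = 176 \cdot 26 = 4576$)
$K{\left(I,R \right)} = \frac{I}{3}$
$g{\left(c,M \right)} = - \frac{85}{3}$ ($g{\left(c,M \right)} = -26 + \frac{1}{3} \left(-7\right) = -26 - \frac{7}{3} = - \frac{85}{3}$)
$\sqrt{g{\left(218,163 \right)} + \left(22062 + s{\left(-8,-25 \right)}\right) \left(21238 + D\right)} = \sqrt{- \frac{85}{3} + \left(22062 - -86\right) \left(21238 + 4576\right)} = \sqrt{- \frac{85}{3} + \left(22062 + \left(4 + 32 + 50\right)\right) 25814} = \sqrt{- \frac{85}{3} + \left(22062 + 86\right) 25814} = \sqrt{- \frac{85}{3} + 22148 \cdot 25814} = \sqrt{- \frac{85}{3} + 571728472} = \sqrt{\frac{1715185331}{3}} = \frac{\sqrt{5145555993}}{3}$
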